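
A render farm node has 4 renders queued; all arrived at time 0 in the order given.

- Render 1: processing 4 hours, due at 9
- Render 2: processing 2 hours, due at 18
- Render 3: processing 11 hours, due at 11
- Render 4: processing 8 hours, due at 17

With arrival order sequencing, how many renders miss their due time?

FIFO (arrival order): Render 1 Render 2 Render 3 Render 4.
Render 1: 0→4, due 9, tardiness 0
Render 2: 4→6, due 18, tardiness 0
Render 3: 6→17, due 11, tardiness 6
Render 4: 17→25, due 17, tardiness 8
Late renders: 2.

2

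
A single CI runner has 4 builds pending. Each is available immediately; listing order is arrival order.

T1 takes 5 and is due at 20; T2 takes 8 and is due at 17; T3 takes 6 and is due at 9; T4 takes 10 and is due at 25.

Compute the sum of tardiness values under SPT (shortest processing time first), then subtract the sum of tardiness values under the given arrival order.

SPT (increasing processing time): T1 T3 T2 T4.
T1: 0→5, due 20, tardiness 0
T3: 5→11, due 9, tardiness 2
T2: 11→19, due 17, tardiness 2
T4: 19→29, due 25, tardiness 4
Sum = 0+2+2+4 = 8.
FIFO (arrival order): T1 T2 T3 T4.
T1: 0→5, due 20, tardiness 0
T2: 5→13, due 17, tardiness 0
T3: 13→19, due 9, tardiness 10
T4: 19→29, due 25, tardiness 4
Sum = 0+0+10+4 = 14.
Difference = 8 − 14 = -6.

-6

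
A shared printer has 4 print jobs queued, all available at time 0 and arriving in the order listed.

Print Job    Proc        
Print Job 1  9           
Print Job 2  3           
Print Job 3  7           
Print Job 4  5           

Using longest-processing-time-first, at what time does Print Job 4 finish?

21

LPT (decreasing processing time): Print Job 1 Print Job 3 Print Job 4 Print Job 2.
Print Job 1: 0→9
Print Job 3: 9→16
Print Job 4: 16→21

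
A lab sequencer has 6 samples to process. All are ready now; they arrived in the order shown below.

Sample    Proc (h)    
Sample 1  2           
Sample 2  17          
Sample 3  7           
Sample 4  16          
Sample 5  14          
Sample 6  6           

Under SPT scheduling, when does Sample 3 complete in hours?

SPT (increasing processing time): Sample 1 Sample 6 Sample 3 Sample 5 Sample 4 Sample 2.
Sample 1: 0→2
Sample 6: 2→8
Sample 3: 8→15

15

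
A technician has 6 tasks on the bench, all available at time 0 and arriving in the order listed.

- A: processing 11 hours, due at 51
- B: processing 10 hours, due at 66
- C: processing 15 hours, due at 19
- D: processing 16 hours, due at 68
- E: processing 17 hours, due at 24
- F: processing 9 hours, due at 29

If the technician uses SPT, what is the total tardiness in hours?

80

SPT (increasing processing time): F B A C D E.
F: 0→9, due 29, tardiness 0
B: 9→19, due 66, tardiness 0
A: 19→30, due 51, tardiness 0
C: 30→45, due 19, tardiness 26
D: 45→61, due 68, tardiness 0
E: 61→78, due 24, tardiness 54
Sum = 0+0+0+26+0+54 = 80.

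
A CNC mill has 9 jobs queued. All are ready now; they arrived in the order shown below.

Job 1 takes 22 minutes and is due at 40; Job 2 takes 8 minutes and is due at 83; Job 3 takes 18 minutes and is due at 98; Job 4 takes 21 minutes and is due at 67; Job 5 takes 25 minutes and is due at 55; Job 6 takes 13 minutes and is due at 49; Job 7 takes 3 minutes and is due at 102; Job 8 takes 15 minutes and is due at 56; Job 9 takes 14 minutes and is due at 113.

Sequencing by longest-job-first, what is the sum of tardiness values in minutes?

224

LPT (decreasing processing time): Job 5 Job 1 Job 4 Job 3 Job 8 Job 9 Job 6 Job 2 Job 7.
Job 5: 0→25, due 55, tardiness 0
Job 1: 25→47, due 40, tardiness 7
Job 4: 47→68, due 67, tardiness 1
Job 3: 68→86, due 98, tardiness 0
Job 8: 86→101, due 56, tardiness 45
Job 9: 101→115, due 113, tardiness 2
Job 6: 115→128, due 49, tardiness 79
Job 2: 128→136, due 83, tardiness 53
Job 7: 136→139, due 102, tardiness 37
Sum = 0+7+1+0+45+2+79+53+37 = 224.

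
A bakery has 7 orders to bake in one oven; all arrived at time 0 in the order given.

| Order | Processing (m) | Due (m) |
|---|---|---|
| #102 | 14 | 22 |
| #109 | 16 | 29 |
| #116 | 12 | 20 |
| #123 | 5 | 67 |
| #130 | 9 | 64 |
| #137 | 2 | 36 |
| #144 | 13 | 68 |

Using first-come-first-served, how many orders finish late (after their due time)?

FIFO (arrival order): #102 #109 #116 #123 #130 #137 #144.
#102: 0→14, due 22, tardiness 0
#109: 14→30, due 29, tardiness 1
#116: 30→42, due 20, tardiness 22
#123: 42→47, due 67, tardiness 0
#130: 47→56, due 64, tardiness 0
#137: 56→58, due 36, tardiness 22
#144: 58→71, due 68, tardiness 3
Late orders: 4.

4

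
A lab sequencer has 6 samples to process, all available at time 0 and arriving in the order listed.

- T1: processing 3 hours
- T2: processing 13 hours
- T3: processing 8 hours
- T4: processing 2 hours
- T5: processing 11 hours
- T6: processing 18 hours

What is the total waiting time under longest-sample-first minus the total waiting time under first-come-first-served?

LPT (decreasing processing time): T6 T2 T5 T3 T1 T4.
T6: waits 0, runs 0→18
T2: waits 18, runs 18→31
T5: waits 31, runs 31→42
T3: waits 42, runs 42→50
T1: waits 50, runs 50→53
T4: waits 53, runs 53→55
Sum = 0+18+31+42+50+53 = 194.
FIFO (arrival order): T1 T2 T3 T4 T5 T6.
T1: waits 0, runs 0→3
T2: waits 3, runs 3→16
T3: waits 16, runs 16→24
T4: waits 24, runs 24→26
T5: waits 26, runs 26→37
T6: waits 37, runs 37→55
Sum = 0+3+16+24+26+37 = 106.
Difference = 194 − 106 = 88.

88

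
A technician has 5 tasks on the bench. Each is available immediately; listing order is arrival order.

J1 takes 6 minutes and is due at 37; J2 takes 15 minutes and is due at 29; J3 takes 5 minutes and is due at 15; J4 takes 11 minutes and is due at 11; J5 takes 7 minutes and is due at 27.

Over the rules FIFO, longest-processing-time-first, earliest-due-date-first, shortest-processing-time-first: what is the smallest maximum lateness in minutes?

FIFO (arrival order): J1 J2 J3 J4 J5.
J1: 0→6, due 37, lateness -31
J2: 6→21, due 29, lateness -8
J3: 21→26, due 15, lateness 11
J4: 26→37, due 11, lateness 26
J5: 37→44, due 27, lateness 17
Maximum = 26.
LPT (decreasing processing time): J2 J4 J5 J1 J3.
J2: 0→15, due 29, lateness -14
J4: 15→26, due 11, lateness 15
J5: 26→33, due 27, lateness 6
J1: 33→39, due 37, lateness 2
J3: 39→44, due 15, lateness 29
Maximum = 29.
EDD (increasing due date): J4 J3 J5 J2 J1.
J4: 0→11, due 11, lateness 0
J3: 11→16, due 15, lateness 1
J5: 16→23, due 27, lateness -4
J2: 23→38, due 29, lateness 9
J1: 38→44, due 37, lateness 7
Maximum = 9.
SPT (increasing processing time): J3 J1 J5 J4 J2.
J3: 0→5, due 15, lateness -10
J1: 5→11, due 37, lateness -26
J5: 11→18, due 27, lateness -9
J4: 18→29, due 11, lateness 18
J2: 29→44, due 29, lateness 15
Maximum = 18.
FIFO 26, LPT 29, EDD 9, SPT 18 → minimum 9.

9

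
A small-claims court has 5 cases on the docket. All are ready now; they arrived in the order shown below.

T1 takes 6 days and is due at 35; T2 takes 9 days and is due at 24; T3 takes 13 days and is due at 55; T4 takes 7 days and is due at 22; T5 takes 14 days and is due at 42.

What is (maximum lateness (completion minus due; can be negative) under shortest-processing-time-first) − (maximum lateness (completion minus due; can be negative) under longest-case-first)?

SPT (increasing processing time): T1 T4 T2 T3 T5.
T1: 0→6, due 35, lateness -29
T4: 6→13, due 22, lateness -9
T2: 13→22, due 24, lateness -2
T3: 22→35, due 55, lateness -20
T5: 35→49, due 42, lateness 7
Maximum = 7.
LPT (decreasing processing time): T5 T3 T2 T4 T1.
T5: 0→14, due 42, lateness -28
T3: 14→27, due 55, lateness -28
T2: 27→36, due 24, lateness 12
T4: 36→43, due 22, lateness 21
T1: 43→49, due 35, lateness 14
Maximum = 21.
Difference = 7 − 21 = -14.

-14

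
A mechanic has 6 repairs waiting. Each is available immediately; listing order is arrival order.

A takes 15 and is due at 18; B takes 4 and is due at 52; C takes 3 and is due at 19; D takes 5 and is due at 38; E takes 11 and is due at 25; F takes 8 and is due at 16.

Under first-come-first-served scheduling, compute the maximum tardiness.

30

FIFO (arrival order): A B C D E F.
A: 0→15, due 18, tardiness 0
B: 15→19, due 52, tardiness 0
C: 19→22, due 19, tardiness 3
D: 22→27, due 38, tardiness 0
E: 27→38, due 25, tardiness 13
F: 38→46, due 16, tardiness 30
Maximum = 30.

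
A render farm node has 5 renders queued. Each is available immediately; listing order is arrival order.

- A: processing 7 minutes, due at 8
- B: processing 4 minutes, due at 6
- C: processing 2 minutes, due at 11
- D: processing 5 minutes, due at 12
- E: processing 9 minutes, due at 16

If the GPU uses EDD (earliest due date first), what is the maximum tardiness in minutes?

EDD (increasing due date): B A C D E.
B: 0→4, due 6, tardiness 0
A: 4→11, due 8, tardiness 3
C: 11→13, due 11, tardiness 2
D: 13→18, due 12, tardiness 6
E: 18→27, due 16, tardiness 11
Maximum = 11.

11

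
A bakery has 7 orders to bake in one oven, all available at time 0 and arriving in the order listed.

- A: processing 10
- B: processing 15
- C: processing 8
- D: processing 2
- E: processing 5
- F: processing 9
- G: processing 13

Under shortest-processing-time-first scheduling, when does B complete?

62

SPT (increasing processing time): D E C F A G B.
D: 0→2
E: 2→7
C: 7→15
F: 15→24
A: 24→34
G: 34→47
B: 47→62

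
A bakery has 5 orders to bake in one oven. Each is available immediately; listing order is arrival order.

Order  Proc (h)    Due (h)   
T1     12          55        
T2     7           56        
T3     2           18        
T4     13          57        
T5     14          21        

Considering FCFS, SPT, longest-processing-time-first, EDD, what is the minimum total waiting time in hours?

FIFO (arrival order): T1 T2 T3 T4 T5.
T1: waits 0, runs 0→12
T2: waits 12, runs 12→19
T3: waits 19, runs 19→21
T4: waits 21, runs 21→34
T5: waits 34, runs 34→48
Sum = 0+12+19+21+34 = 86.
SPT (increasing processing time): T3 T2 T1 T4 T5.
T3: waits 0, runs 0→2
T2: waits 2, runs 2→9
T1: waits 9, runs 9→21
T4: waits 21, runs 21→34
T5: waits 34, runs 34→48
Sum = 0+2+9+21+34 = 66.
LPT (decreasing processing time): T5 T4 T1 T2 T3.
T5: waits 0, runs 0→14
T4: waits 14, runs 14→27
T1: waits 27, runs 27→39
T2: waits 39, runs 39→46
T3: waits 46, runs 46→48
Sum = 0+14+27+39+46 = 126.
EDD (increasing due date): T3 T5 T1 T2 T4.
T3: waits 0, runs 0→2
T5: waits 2, runs 2→16
T1: waits 16, runs 16→28
T2: waits 28, runs 28→35
T4: waits 35, runs 35→48
Sum = 0+2+16+28+35 = 81.
FIFO 86, SPT 66, LPT 126, EDD 81 → minimum 66.

66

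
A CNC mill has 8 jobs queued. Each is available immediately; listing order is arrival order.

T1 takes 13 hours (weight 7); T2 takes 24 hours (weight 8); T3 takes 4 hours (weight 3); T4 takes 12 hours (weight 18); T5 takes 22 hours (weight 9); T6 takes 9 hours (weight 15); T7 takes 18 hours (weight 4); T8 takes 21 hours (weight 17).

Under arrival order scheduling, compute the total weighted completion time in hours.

5898

FIFO (arrival order): T1 T2 T3 T4 T5 T6 T7 T8.
T1: finishes 13, weight 7, w·C = 91
T2: finishes 37, weight 8, w·C = 296
T3: finishes 41, weight 3, w·C = 123
T4: finishes 53, weight 18, w·C = 954
T5: finishes 75, weight 9, w·C = 675
T6: finishes 84, weight 15, w·C = 1260
T7: finishes 102, weight 4, w·C = 408
T8: finishes 123, weight 17, w·C = 2091
Sum = 91+296+123+954+675+1260+408+2091 = 5898.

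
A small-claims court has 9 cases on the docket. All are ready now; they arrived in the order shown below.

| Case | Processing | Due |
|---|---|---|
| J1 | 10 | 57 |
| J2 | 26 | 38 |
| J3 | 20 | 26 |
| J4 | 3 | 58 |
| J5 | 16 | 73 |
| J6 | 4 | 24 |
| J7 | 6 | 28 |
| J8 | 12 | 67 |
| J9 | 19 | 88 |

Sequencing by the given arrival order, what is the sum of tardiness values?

203

FIFO (arrival order): J1 J2 J3 J4 J5 J6 J7 J8 J9.
J1: 0→10, due 57, tardiness 0
J2: 10→36, due 38, tardiness 0
J3: 36→56, due 26, tardiness 30
J4: 56→59, due 58, tardiness 1
J5: 59→75, due 73, tardiness 2
J6: 75→79, due 24, tardiness 55
J7: 79→85, due 28, tardiness 57
J8: 85→97, due 67, tardiness 30
J9: 97→116, due 88, tardiness 28
Sum = 0+0+30+1+2+55+57+30+28 = 203.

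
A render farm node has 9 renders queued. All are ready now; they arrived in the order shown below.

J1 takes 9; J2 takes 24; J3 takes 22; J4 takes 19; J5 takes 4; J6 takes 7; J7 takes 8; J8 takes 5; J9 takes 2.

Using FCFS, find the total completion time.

625

FIFO (arrival order): J1 J2 J3 J4 J5 J6 J7 J8 J9.
J1: 0→9
J2: 9→33
J3: 33→55
J4: 55→74
J5: 74→78
J6: 78→85
J7: 85→93
J8: 93→98
J9: 98→100
Sum = 9+33+55+74+78+85+93+98+100 = 625.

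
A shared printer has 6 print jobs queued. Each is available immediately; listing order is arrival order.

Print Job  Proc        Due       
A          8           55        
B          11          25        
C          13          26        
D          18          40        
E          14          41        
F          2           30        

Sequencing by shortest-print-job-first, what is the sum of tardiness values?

SPT (increasing processing time): F A B C E D.
F: 0→2, due 30, tardiness 0
A: 2→10, due 55, tardiness 0
B: 10→21, due 25, tardiness 0
C: 21→34, due 26, tardiness 8
E: 34→48, due 41, tardiness 7
D: 48→66, due 40, tardiness 26
Sum = 0+0+0+8+7+26 = 41.

41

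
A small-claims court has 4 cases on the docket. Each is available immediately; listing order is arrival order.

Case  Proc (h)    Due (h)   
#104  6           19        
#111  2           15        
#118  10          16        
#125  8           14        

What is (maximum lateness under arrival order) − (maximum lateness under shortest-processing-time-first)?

2

FIFO (arrival order): #104 #111 #118 #125.
#104: 0→6, due 19, lateness -13
#111: 6→8, due 15, lateness -7
#118: 8→18, due 16, lateness 2
#125: 18→26, due 14, lateness 12
Maximum = 12.
SPT (increasing processing time): #111 #104 #125 #118.
#111: 0→2, due 15, lateness -13
#104: 2→8, due 19, lateness -11
#125: 8→16, due 14, lateness 2
#118: 16→26, due 16, lateness 10
Maximum = 10.
Difference = 12 − 10 = 2.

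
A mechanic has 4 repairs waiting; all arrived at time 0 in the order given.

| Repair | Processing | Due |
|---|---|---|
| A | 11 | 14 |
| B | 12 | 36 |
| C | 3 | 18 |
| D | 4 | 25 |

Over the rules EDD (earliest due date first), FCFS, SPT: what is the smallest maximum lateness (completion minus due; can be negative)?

EDD (increasing due date): A C D B.
A: 0→11, due 14, lateness -3
C: 11→14, due 18, lateness -4
D: 14→18, due 25, lateness -7
B: 18→30, due 36, lateness -6
Maximum = -3.
FIFO (arrival order): A B C D.
A: 0→11, due 14, lateness -3
B: 11→23, due 36, lateness -13
C: 23→26, due 18, lateness 8
D: 26→30, due 25, lateness 5
Maximum = 8.
SPT (increasing processing time): C D A B.
C: 0→3, due 18, lateness -15
D: 3→7, due 25, lateness -18
A: 7→18, due 14, lateness 4
B: 18→30, due 36, lateness -6
Maximum = 4.
EDD -3, FIFO 8, SPT 4 → minimum -3.

-3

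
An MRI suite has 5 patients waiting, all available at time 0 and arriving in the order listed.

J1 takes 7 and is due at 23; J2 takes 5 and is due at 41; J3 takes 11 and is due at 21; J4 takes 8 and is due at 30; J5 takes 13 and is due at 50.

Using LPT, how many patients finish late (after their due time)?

LPT (decreasing processing time): J5 J3 J4 J1 J2.
J5: 0→13, due 50, tardiness 0
J3: 13→24, due 21, tardiness 3
J4: 24→32, due 30, tardiness 2
J1: 32→39, due 23, tardiness 16
J2: 39→44, due 41, tardiness 3
Late patients: 4.

4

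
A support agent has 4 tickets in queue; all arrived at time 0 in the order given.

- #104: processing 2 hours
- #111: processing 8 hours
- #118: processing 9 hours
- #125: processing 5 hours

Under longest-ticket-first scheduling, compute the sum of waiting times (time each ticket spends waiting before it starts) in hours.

LPT (decreasing processing time): #118 #111 #125 #104.
#118: waits 0, runs 0→9
#111: waits 9, runs 9→17
#125: waits 17, runs 17→22
#104: waits 22, runs 22→24
Sum = 0+9+17+22 = 48.

48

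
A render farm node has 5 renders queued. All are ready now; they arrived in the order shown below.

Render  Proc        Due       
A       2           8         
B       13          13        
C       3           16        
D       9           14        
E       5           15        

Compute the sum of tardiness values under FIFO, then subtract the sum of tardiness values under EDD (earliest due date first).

FIFO (arrival order): A B C D E.
A: 0→2, due 8, tardiness 0
B: 2→15, due 13, tardiness 2
C: 15→18, due 16, tardiness 2
D: 18→27, due 14, tardiness 13
E: 27→32, due 15, tardiness 17
Sum = 0+2+2+13+17 = 34.
EDD (increasing due date): A B D E C.
A: 0→2, due 8, tardiness 0
B: 2→15, due 13, tardiness 2
D: 15→24, due 14, tardiness 10
E: 24→29, due 15, tardiness 14
C: 29→32, due 16, tardiness 16
Sum = 0+2+10+14+16 = 42.
Difference = 34 − 42 = -8.

-8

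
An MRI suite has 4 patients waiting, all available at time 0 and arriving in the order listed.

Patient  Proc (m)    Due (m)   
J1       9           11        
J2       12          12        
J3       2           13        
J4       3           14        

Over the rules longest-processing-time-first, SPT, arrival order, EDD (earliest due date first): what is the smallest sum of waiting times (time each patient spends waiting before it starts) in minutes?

21

LPT (decreasing processing time): J2 J1 J4 J3.
J2: waits 0, runs 0→12
J1: waits 12, runs 12→21
J4: waits 21, runs 21→24
J3: waits 24, runs 24→26
Sum = 0+12+21+24 = 57.
SPT (increasing processing time): J3 J4 J1 J2.
J3: waits 0, runs 0→2
J4: waits 2, runs 2→5
J1: waits 5, runs 5→14
J2: waits 14, runs 14→26
Sum = 0+2+5+14 = 21.
FIFO (arrival order): J1 J2 J3 J4.
J1: waits 0, runs 0→9
J2: waits 9, runs 9→21
J3: waits 21, runs 21→23
J4: waits 23, runs 23→26
Sum = 0+9+21+23 = 53.
EDD (increasing due date): J1 J2 J3 J4.
J1: waits 0, runs 0→9
J2: waits 9, runs 9→21
J3: waits 21, runs 21→23
J4: waits 23, runs 23→26
Sum = 0+9+21+23 = 53.
LPT 57, SPT 21, FIFO 53, EDD 53 → minimum 21.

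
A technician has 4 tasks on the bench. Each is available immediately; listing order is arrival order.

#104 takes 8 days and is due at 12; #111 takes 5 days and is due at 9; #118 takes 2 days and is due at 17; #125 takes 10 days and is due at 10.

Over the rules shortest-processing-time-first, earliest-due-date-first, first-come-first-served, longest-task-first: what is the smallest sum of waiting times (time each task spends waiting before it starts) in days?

24

SPT (increasing processing time): #118 #111 #104 #125.
#118: waits 0, runs 0→2
#111: waits 2, runs 2→7
#104: waits 7, runs 7→15
#125: waits 15, runs 15→25
Sum = 0+2+7+15 = 24.
EDD (increasing due date): #111 #125 #104 #118.
#111: waits 0, runs 0→5
#125: waits 5, runs 5→15
#104: waits 15, runs 15→23
#118: waits 23, runs 23→25
Sum = 0+5+15+23 = 43.
FIFO (arrival order): #104 #111 #118 #125.
#104: waits 0, runs 0→8
#111: waits 8, runs 8→13
#118: waits 13, runs 13→15
#125: waits 15, runs 15→25
Sum = 0+8+13+15 = 36.
LPT (decreasing processing time): #125 #104 #111 #118.
#125: waits 0, runs 0→10
#104: waits 10, runs 10→18
#111: waits 18, runs 18→23
#118: waits 23, runs 23→25
Sum = 0+10+18+23 = 51.
SPT 24, EDD 43, FIFO 36, LPT 51 → minimum 24.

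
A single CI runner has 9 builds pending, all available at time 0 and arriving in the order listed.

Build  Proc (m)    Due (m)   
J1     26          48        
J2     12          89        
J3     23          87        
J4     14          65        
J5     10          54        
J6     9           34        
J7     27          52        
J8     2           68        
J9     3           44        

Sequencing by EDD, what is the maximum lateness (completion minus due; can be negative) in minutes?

37

EDD (increasing due date): J6 J9 J1 J7 J5 J4 J8 J3 J2.
J6: 0→9, due 34, lateness -25
J9: 9→12, due 44, lateness -32
J1: 12→38, due 48, lateness -10
J7: 38→65, due 52, lateness 13
J5: 65→75, due 54, lateness 21
J4: 75→89, due 65, lateness 24
J8: 89→91, due 68, lateness 23
J3: 91→114, due 87, lateness 27
J2: 114→126, due 89, lateness 37
Maximum = 37.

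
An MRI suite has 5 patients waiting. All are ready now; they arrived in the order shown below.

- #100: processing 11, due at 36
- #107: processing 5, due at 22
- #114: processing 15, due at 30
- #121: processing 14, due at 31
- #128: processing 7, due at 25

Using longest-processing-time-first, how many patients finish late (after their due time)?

3

LPT (decreasing processing time): #114 #121 #100 #128 #107.
#114: 0→15, due 30, tardiness 0
#121: 15→29, due 31, tardiness 0
#100: 29→40, due 36, tardiness 4
#128: 40→47, due 25, tardiness 22
#107: 47→52, due 22, tardiness 30
Late patients: 3.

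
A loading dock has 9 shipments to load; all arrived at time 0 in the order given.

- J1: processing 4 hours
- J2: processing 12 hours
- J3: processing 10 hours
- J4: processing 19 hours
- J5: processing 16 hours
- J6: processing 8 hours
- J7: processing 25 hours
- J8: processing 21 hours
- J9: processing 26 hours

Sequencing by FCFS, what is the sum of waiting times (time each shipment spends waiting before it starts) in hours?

430

FIFO (arrival order): J1 J2 J3 J4 J5 J6 J7 J8 J9.
J1: waits 0, runs 0→4
J2: waits 4, runs 4→16
J3: waits 16, runs 16→26
J4: waits 26, runs 26→45
J5: waits 45, runs 45→61
J6: waits 61, runs 61→69
J7: waits 69, runs 69→94
J8: waits 94, runs 94→115
J9: waits 115, runs 115→141
Sum = 0+4+16+26+45+61+69+94+115 = 430.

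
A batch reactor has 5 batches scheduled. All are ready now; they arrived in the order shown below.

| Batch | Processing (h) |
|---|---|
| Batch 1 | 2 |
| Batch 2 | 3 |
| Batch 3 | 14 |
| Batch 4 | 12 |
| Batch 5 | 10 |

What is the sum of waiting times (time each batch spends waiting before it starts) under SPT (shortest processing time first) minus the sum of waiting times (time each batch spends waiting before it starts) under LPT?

-66

SPT (increasing processing time): Batch 1 Batch 2 Batch 5 Batch 4 Batch 3.
Batch 1: waits 0, runs 0→2
Batch 2: waits 2, runs 2→5
Batch 5: waits 5, runs 5→15
Batch 4: waits 15, runs 15→27
Batch 3: waits 27, runs 27→41
Sum = 0+2+5+15+27 = 49.
LPT (decreasing processing time): Batch 3 Batch 4 Batch 5 Batch 2 Batch 1.
Batch 3: waits 0, runs 0→14
Batch 4: waits 14, runs 14→26
Batch 5: waits 26, runs 26→36
Batch 2: waits 36, runs 36→39
Batch 1: waits 39, runs 39→41
Sum = 0+14+26+36+39 = 115.
Difference = 49 − 115 = -66.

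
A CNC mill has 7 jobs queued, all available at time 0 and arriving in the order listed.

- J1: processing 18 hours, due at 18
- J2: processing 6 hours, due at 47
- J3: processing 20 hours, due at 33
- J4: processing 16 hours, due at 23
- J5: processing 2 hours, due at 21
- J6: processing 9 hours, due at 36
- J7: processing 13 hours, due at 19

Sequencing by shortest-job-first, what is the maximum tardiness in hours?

SPT (increasing processing time): J5 J2 J6 J7 J4 J1 J3.
J5: 0→2, due 21, tardiness 0
J2: 2→8, due 47, tardiness 0
J6: 8→17, due 36, tardiness 0
J7: 17→30, due 19, tardiness 11
J4: 30→46, due 23, tardiness 23
J1: 46→64, due 18, tardiness 46
J3: 64→84, due 33, tardiness 51
Maximum = 51.

51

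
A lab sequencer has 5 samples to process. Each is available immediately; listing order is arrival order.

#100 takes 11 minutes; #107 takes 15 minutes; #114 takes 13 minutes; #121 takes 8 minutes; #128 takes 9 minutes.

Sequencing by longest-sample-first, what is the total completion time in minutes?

186

LPT (decreasing processing time): #107 #114 #100 #128 #121.
#107: 0→15
#114: 15→28
#100: 28→39
#128: 39→48
#121: 48→56
Sum = 15+28+39+48+56 = 186.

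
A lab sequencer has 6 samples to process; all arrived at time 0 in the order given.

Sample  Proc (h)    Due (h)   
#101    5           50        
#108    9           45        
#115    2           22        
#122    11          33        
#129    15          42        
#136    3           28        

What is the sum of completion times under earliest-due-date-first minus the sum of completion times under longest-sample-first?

EDD (increasing due date): #115 #136 #122 #129 #108 #101.
#115: 0→2
#136: 2→5
#122: 5→16
#129: 16→31
#108: 31→40
#101: 40→45
Sum = 2+5+16+31+40+45 = 139.
LPT (decreasing processing time): #129 #122 #108 #101 #136 #115.
#129: 0→15
#122: 15→26
#108: 26→35
#101: 35→40
#136: 40→43
#115: 43→45
Sum = 15+26+35+40+43+45 = 204.
Difference = 139 − 204 = -65.

-65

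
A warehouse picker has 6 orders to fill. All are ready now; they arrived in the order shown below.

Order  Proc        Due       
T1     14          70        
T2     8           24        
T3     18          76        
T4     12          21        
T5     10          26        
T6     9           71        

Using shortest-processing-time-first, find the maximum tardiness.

18

SPT (increasing processing time): T2 T6 T5 T4 T1 T3.
T2: 0→8, due 24, tardiness 0
T6: 8→17, due 71, tardiness 0
T5: 17→27, due 26, tardiness 1
T4: 27→39, due 21, tardiness 18
T1: 39→53, due 70, tardiness 0
T3: 53→71, due 76, tardiness 0
Maximum = 18.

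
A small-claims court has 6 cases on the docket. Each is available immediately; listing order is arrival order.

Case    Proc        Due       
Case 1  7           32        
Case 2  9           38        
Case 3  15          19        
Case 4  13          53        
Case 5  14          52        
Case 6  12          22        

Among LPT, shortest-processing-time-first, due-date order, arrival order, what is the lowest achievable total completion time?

217

LPT (decreasing processing time): Case 3 Case 5 Case 4 Case 6 Case 2 Case 1.
Case 3: 0→15
Case 5: 15→29
Case 4: 29→42
Case 6: 42→54
Case 2: 54→63
Case 1: 63→70
Sum = 15+29+42+54+63+70 = 273.
SPT (increasing processing time): Case 1 Case 2 Case 6 Case 4 Case 5 Case 3.
Case 1: 0→7
Case 2: 7→16
Case 6: 16→28
Case 4: 28→41
Case 5: 41→55
Case 3: 55→70
Sum = 7+16+28+41+55+70 = 217.
EDD (increasing due date): Case 3 Case 6 Case 1 Case 2 Case 5 Case 4.
Case 3: 0→15
Case 6: 15→27
Case 1: 27→34
Case 2: 34→43
Case 5: 43→57
Case 4: 57→70
Sum = 15+27+34+43+57+70 = 246.
FIFO (arrival order): Case 1 Case 2 Case 3 Case 4 Case 5 Case 6.
Case 1: 0→7
Case 2: 7→16
Case 3: 16→31
Case 4: 31→44
Case 5: 44→58
Case 6: 58→70
Sum = 7+16+31+44+58+70 = 226.
LPT 273, SPT 217, EDD 246, FIFO 226 → minimum 217.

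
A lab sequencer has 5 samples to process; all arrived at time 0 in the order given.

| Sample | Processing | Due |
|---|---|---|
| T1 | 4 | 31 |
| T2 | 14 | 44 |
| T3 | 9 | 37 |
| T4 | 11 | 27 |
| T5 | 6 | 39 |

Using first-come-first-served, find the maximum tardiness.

11

FIFO (arrival order): T1 T2 T3 T4 T5.
T1: 0→4, due 31, tardiness 0
T2: 4→18, due 44, tardiness 0
T3: 18→27, due 37, tardiness 0
T4: 27→38, due 27, tardiness 11
T5: 38→44, due 39, tardiness 5
Maximum = 11.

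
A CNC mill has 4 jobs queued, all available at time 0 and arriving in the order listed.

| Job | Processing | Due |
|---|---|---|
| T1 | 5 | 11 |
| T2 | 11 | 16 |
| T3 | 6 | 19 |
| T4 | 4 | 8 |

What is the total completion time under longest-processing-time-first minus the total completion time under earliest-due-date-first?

17

LPT (decreasing processing time): T2 T3 T1 T4.
T2: 0→11
T3: 11→17
T1: 17→22
T4: 22→26
Sum = 11+17+22+26 = 76.
EDD (increasing due date): T4 T1 T2 T3.
T4: 0→4
T1: 4→9
T2: 9→20
T3: 20→26
Sum = 4+9+20+26 = 59.
Difference = 76 − 59 = 17.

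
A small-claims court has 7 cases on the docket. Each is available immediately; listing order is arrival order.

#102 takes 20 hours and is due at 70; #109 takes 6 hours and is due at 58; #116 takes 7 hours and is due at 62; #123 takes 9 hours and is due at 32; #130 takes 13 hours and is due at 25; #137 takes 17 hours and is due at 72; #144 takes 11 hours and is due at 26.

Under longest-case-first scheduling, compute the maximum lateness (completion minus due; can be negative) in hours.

38

LPT (decreasing processing time): #102 #137 #130 #144 #123 #116 #109.
#102: 0→20, due 70, lateness -50
#137: 20→37, due 72, lateness -35
#130: 37→50, due 25, lateness 25
#144: 50→61, due 26, lateness 35
#123: 61→70, due 32, lateness 38
#116: 70→77, due 62, lateness 15
#109: 77→83, due 58, lateness 25
Maximum = 38.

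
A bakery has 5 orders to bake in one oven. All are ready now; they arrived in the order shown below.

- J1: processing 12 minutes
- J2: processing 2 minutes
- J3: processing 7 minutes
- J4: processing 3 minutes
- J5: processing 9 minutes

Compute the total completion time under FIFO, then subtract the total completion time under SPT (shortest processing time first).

31

FIFO (arrival order): J1 J2 J3 J4 J5.
J1: 0→12
J2: 12→14
J3: 14→21
J4: 21→24
J5: 24→33
Sum = 12+14+21+24+33 = 104.
SPT (increasing processing time): J2 J4 J3 J5 J1.
J2: 0→2
J4: 2→5
J3: 5→12
J5: 12→21
J1: 21→33
Sum = 2+5+12+21+33 = 73.
Difference = 104 − 73 = 31.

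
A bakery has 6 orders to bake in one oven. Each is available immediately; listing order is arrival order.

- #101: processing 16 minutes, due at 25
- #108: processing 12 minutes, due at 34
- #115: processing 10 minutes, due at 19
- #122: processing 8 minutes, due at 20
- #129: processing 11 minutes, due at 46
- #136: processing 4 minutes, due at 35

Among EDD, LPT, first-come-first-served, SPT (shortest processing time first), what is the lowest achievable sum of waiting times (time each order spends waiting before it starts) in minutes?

116

EDD (increasing due date): #115 #122 #101 #108 #136 #129.
#115: waits 0, runs 0→10
#122: waits 10, runs 10→18
#101: waits 18, runs 18→34
#108: waits 34, runs 34→46
#136: waits 46, runs 46→50
#129: waits 50, runs 50→61
Sum = 0+10+18+34+46+50 = 158.
LPT (decreasing processing time): #101 #108 #129 #115 #122 #136.
#101: waits 0, runs 0→16
#108: waits 16, runs 16→28
#129: waits 28, runs 28→39
#115: waits 39, runs 39→49
#122: waits 49, runs 49→57
#136: waits 57, runs 57→61
Sum = 0+16+28+39+49+57 = 189.
FIFO (arrival order): #101 #108 #115 #122 #129 #136.
#101: waits 0, runs 0→16
#108: waits 16, runs 16→28
#115: waits 28, runs 28→38
#122: waits 38, runs 38→46
#129: waits 46, runs 46→57
#136: waits 57, runs 57→61
Sum = 0+16+28+38+46+57 = 185.
SPT (increasing processing time): #136 #122 #115 #129 #108 #101.
#136: waits 0, runs 0→4
#122: waits 4, runs 4→12
#115: waits 12, runs 12→22
#129: waits 22, runs 22→33
#108: waits 33, runs 33→45
#101: waits 45, runs 45→61
Sum = 0+4+12+22+33+45 = 116.
EDD 158, LPT 189, FIFO 185, SPT 116 → minimum 116.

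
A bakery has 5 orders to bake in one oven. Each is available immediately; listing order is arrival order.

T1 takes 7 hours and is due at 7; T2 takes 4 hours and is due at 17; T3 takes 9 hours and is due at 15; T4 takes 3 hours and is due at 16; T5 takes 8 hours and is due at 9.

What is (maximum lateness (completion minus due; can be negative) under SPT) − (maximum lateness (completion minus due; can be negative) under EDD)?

2

SPT (increasing processing time): T4 T2 T1 T5 T3.
T4: 0→3, due 16, lateness -13
T2: 3→7, due 17, lateness -10
T1: 7→14, due 7, lateness 7
T5: 14→22, due 9, lateness 13
T3: 22→31, due 15, lateness 16
Maximum = 16.
EDD (increasing due date): T1 T5 T3 T4 T2.
T1: 0→7, due 7, lateness 0
T5: 7→15, due 9, lateness 6
T3: 15→24, due 15, lateness 9
T4: 24→27, due 16, lateness 11
T2: 27→31, due 17, lateness 14
Maximum = 14.
Difference = 16 − 14 = 2.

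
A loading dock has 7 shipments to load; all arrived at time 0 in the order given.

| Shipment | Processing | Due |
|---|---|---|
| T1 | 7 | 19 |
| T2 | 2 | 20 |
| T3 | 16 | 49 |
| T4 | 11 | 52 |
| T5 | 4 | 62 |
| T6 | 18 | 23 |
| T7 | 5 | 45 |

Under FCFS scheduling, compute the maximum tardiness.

FIFO (arrival order): T1 T2 T3 T4 T5 T6 T7.
T1: 0→7, due 19, tardiness 0
T2: 7→9, due 20, tardiness 0
T3: 9→25, due 49, tardiness 0
T4: 25→36, due 52, tardiness 0
T5: 36→40, due 62, tardiness 0
T6: 40→58, due 23, tardiness 35
T7: 58→63, due 45, tardiness 18
Maximum = 35.

35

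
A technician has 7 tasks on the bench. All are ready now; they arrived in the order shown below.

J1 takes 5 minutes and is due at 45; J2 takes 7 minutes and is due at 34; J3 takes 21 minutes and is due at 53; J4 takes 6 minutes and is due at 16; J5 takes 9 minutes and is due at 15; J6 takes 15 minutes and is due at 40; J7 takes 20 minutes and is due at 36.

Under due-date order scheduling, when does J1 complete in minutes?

EDD (increasing due date): J5 J4 J2 J7 J6 J1 J3.
J5: 0→9
J4: 9→15
J2: 15→22
J7: 22→42
J6: 42→57
J1: 57→62

62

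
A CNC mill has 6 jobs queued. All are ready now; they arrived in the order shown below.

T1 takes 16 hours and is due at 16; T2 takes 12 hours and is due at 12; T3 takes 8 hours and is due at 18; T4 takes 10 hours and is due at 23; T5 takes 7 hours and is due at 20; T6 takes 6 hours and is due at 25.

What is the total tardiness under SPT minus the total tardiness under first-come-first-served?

-39

SPT (increasing processing time): T6 T5 T3 T4 T2 T1.
T6: 0→6, due 25, tardiness 0
T5: 6→13, due 20, tardiness 0
T3: 13→21, due 18, tardiness 3
T4: 21→31, due 23, tardiness 8
T2: 31→43, due 12, tardiness 31
T1: 43→59, due 16, tardiness 43
Sum = 0+0+3+8+31+43 = 85.
FIFO (arrival order): T1 T2 T3 T4 T5 T6.
T1: 0→16, due 16, tardiness 0
T2: 16→28, due 12, tardiness 16
T3: 28→36, due 18, tardiness 18
T4: 36→46, due 23, tardiness 23
T5: 46→53, due 20, tardiness 33
T6: 53→59, due 25, tardiness 34
Sum = 0+16+18+23+33+34 = 124.
Difference = 85 − 124 = -39.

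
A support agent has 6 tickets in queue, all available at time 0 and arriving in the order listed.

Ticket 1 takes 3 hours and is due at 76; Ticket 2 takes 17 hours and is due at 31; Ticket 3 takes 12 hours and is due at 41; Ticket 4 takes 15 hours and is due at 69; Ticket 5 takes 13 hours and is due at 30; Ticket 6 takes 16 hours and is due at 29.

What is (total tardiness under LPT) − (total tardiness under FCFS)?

LPT (decreasing processing time): Ticket 2 Ticket 6 Ticket 4 Ticket 5 Ticket 3 Ticket 1.
Ticket 2: 0→17, due 31, tardiness 0
Ticket 6: 17→33, due 29, tardiness 4
Ticket 4: 33→48, due 69, tardiness 0
Ticket 5: 48→61, due 30, tardiness 31
Ticket 3: 61→73, due 41, tardiness 32
Ticket 1: 73→76, due 76, tardiness 0
Sum = 0+4+0+31+32+0 = 67.
FIFO (arrival order): Ticket 1 Ticket 2 Ticket 3 Ticket 4 Ticket 5 Ticket 6.
Ticket 1: 0→3, due 76, tardiness 0
Ticket 2: 3→20, due 31, tardiness 0
Ticket 3: 20→32, due 41, tardiness 0
Ticket 4: 32→47, due 69, tardiness 0
Ticket 5: 47→60, due 30, tardiness 30
Ticket 6: 60→76, due 29, tardiness 47
Sum = 0+0+0+0+30+47 = 77.
Difference = 67 − 77 = -10.

-10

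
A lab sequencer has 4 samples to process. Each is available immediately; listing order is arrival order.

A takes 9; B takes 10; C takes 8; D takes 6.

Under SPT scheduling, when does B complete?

SPT (increasing processing time): D C A B.
D: 0→6
C: 6→14
A: 14→23
B: 23→33

33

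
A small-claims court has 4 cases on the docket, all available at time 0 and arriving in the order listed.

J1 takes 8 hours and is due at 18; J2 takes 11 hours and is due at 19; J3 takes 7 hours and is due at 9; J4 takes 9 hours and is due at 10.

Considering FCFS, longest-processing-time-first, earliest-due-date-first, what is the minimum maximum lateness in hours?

16

FIFO (arrival order): J1 J2 J3 J4.
J1: 0→8, due 18, lateness -10
J2: 8→19, due 19, lateness 0
J3: 19→26, due 9, lateness 17
J4: 26→35, due 10, lateness 25
Maximum = 25.
LPT (decreasing processing time): J2 J4 J1 J3.
J2: 0→11, due 19, lateness -8
J4: 11→20, due 10, lateness 10
J1: 20→28, due 18, lateness 10
J3: 28→35, due 9, lateness 26
Maximum = 26.
EDD (increasing due date): J3 J4 J1 J2.
J3: 0→7, due 9, lateness -2
J4: 7→16, due 10, lateness 6
J1: 16→24, due 18, lateness 6
J2: 24→35, due 19, lateness 16
Maximum = 16.
FIFO 25, LPT 26, EDD 16 → minimum 16.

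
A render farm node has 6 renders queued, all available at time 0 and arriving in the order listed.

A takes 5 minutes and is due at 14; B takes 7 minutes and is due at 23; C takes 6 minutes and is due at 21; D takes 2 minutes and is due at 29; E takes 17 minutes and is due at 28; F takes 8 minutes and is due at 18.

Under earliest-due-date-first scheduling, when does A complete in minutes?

EDD (increasing due date): A F C B E D.
A: 0→5

5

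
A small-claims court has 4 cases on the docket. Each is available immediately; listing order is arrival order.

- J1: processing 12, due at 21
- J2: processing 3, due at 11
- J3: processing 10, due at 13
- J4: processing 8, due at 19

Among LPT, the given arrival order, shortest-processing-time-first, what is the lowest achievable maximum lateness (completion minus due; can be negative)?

LPT (decreasing processing time): J1 J3 J4 J2.
J1: 0→12, due 21, lateness -9
J3: 12→22, due 13, lateness 9
J4: 22→30, due 19, lateness 11
J2: 30→33, due 11, lateness 22
Maximum = 22.
FIFO (arrival order): J1 J2 J3 J4.
J1: 0→12, due 21, lateness -9
J2: 12→15, due 11, lateness 4
J3: 15→25, due 13, lateness 12
J4: 25→33, due 19, lateness 14
Maximum = 14.
SPT (increasing processing time): J2 J4 J3 J1.
J2: 0→3, due 11, lateness -8
J4: 3→11, due 19, lateness -8
J3: 11→21, due 13, lateness 8
J1: 21→33, due 21, lateness 12
Maximum = 12.
LPT 22, FIFO 14, SPT 12 → minimum 12.

12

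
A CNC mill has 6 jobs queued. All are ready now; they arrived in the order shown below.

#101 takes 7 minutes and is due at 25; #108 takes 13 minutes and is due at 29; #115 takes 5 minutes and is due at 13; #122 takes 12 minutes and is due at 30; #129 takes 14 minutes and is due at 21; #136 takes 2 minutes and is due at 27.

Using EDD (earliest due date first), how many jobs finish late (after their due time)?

4

EDD (increasing due date): #115 #129 #101 #136 #108 #122.
#115: 0→5, due 13, tardiness 0
#129: 5→19, due 21, tardiness 0
#101: 19→26, due 25, tardiness 1
#136: 26→28, due 27, tardiness 1
#108: 28→41, due 29, tardiness 12
#122: 41→53, due 30, tardiness 23
Late jobs: 4.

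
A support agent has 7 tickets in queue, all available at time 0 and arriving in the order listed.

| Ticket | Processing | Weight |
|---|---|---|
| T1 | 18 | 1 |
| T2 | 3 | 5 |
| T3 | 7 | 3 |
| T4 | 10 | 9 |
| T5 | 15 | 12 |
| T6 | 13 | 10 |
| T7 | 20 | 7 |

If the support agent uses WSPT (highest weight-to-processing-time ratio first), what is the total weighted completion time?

WSPT (decreasing weight/processing-time ratio): T2 T4 T5 T6 T3 T7 T1.
T2: finishes 3, weight 5, w·C = 15
T4: finishes 13, weight 9, w·C = 117
T5: finishes 28, weight 12, w·C = 336
T6: finishes 41, weight 10, w·C = 410
T3: finishes 48, weight 3, w·C = 144
T7: finishes 68, weight 7, w·C = 476
T1: finishes 86, weight 1, w·C = 86
Sum = 15+117+336+410+144+476+86 = 1584.

1584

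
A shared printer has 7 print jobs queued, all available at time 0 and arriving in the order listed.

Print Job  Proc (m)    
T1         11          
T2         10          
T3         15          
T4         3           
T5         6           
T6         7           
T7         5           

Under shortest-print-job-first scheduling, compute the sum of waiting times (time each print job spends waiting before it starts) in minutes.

SPT (increasing processing time): T4 T7 T5 T6 T2 T1 T3.
T4: waits 0, runs 0→3
T7: waits 3, runs 3→8
T5: waits 8, runs 8→14
T6: waits 14, runs 14→21
T2: waits 21, runs 21→31
T1: waits 31, runs 31→42
T3: waits 42, runs 42→57
Sum = 0+3+8+14+21+31+42 = 119.

119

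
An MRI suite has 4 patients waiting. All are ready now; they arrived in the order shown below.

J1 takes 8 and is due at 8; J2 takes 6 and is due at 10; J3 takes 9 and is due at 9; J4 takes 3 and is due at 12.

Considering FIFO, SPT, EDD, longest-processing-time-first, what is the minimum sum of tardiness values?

26

FIFO (arrival order): J1 J2 J3 J4.
J1: 0→8, due 8, tardiness 0
J2: 8→14, due 10, tardiness 4
J3: 14→23, due 9, tardiness 14
J4: 23→26, due 12, tardiness 14
Sum = 0+4+14+14 = 32.
SPT (increasing processing time): J4 J2 J1 J3.
J4: 0→3, due 12, tardiness 0
J2: 3→9, due 10, tardiness 0
J1: 9→17, due 8, tardiness 9
J3: 17→26, due 9, tardiness 17
Sum = 0+0+9+17 = 26.
EDD (increasing due date): J1 J3 J2 J4.
J1: 0→8, due 8, tardiness 0
J3: 8→17, due 9, tardiness 8
J2: 17→23, due 10, tardiness 13
J4: 23→26, due 12, tardiness 14
Sum = 0+8+13+14 = 35.
LPT (decreasing processing time): J3 J1 J2 J4.
J3: 0→9, due 9, tardiness 0
J1: 9→17, due 8, tardiness 9
J2: 17→23, due 10, tardiness 13
J4: 23→26, due 12, tardiness 14
Sum = 0+9+13+14 = 36.
FIFO 32, SPT 26, EDD 35, LPT 36 → minimum 26.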